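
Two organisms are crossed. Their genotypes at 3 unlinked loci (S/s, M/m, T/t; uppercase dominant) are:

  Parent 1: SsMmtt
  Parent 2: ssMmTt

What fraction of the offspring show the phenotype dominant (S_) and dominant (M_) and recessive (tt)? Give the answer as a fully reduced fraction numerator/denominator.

SsMmtt gametes: SMt×2, Smt×2, sMt×2, smt×2
ssMmTt gametes: sMT×2, sMt×2, smT×2, smt×2
SsMmtt×ssMmTt grid (8·8=64): SsMMTt=4 SsMMtt=4 SsMmTt=8 SsMmtt=8 SsmmTt=4 Ssmmtt=4 ssMMTt=4 ssMMtt=4 ssMmTt=8 ssMmtt=8 ssmmTt=4 ssmmtt=4
S_ M_ tt hits 12/64; gcd=4; 12÷4/64÷4 = 3/16

P(S_ M_ tt) = 3/16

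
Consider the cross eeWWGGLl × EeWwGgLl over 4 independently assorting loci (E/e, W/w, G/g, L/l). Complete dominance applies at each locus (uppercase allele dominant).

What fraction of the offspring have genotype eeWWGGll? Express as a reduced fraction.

eeWWGGLl gametes: eWGL×8, eWGl×8
EeWwGgLl gametes: EWGL×1, EWGl×1, EWgL×1, EWgl×1, EwGL×1, EwGl×1, EwgL×1, Ewgl×1, eWGL×1, eWGl×1, eWgL×1, eWgl×1, ewGL×1, ewGl×1, ewgL×1, ewgl×1
eeWWGGLl×EeWwGgLl grid (16·16=256): EeWWGGLL=8 EeWWGGLl=16 EeWWGGll=8 EeWWGgLL=8 EeWWGgLl=16 EeWWGgll=8 EeWwGGLL=8 EeWwGGLl=16 EeWwGGll=8 EeWwGgLL=8 EeWwGgLl=16 EeWwGgll=8 eeWWGGLL=8 eeWWGGLl=16 eeWWGGll=8 eeWWGgLL=8 eeWWGgLl=16 eeWWGgll=8 eeWwGGLL=8 eeWwGGLl=16 eeWwGGll=8 eeWwGgLL=8 eeWwGgLl=16 eeWwGgll=8
eeWWGGll hits 8/256; gcd=8; 8÷8/256÷8 = 1/32

P(eeWWGGll) = 1/32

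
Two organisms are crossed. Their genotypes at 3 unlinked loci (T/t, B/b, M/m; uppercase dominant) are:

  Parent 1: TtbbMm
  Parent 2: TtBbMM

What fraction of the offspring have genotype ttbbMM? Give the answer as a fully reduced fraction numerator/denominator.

TtbbMm gametes: TbM×2, Tbm×2, tbM×2, tbm×2
TtBbMM gametes: TBM×2, TbM×2, tBM×2, tbM×2
TtbbMm×TtBbMM grid (8·8=64): TTBbMM=4 TTBbMm=4 TTbbMM=4 TTbbMm=4 TtBbMM=8 TtBbMm=8 TtbbMM=8 TtbbMm=8 ttBbMM=4 ttBbMm=4 ttbbMM=4 ttbbMm=4
ttbbMM hits 4/64; gcd=4; 4÷4/64÷4 = 1/16

P(ttbbMM) = 1/16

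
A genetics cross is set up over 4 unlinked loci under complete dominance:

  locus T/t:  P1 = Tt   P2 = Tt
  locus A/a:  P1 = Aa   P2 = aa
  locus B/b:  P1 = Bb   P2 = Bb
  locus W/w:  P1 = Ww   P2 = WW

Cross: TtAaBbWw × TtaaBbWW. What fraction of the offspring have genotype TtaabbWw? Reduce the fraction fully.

TtAaBbWw gametes: TABW×1, TABw×1, TAbW×1, TAbw×1, TaBW×1, TaBw×1, TabW×1, Tabw×1, tABW×1, tABw×1, tAbW×1, tAbw×1, taBW×1, taBw×1, tabW×1, tabw×1
TtaaBbWW gametes: TaBW×4, TabW×4, taBW×4, tabW×4
TtAaBbWw×TtaaBbWW grid (16·16=256): TTAaBBWW=4 TTAaBBWw=4 TTAaBbWW=8 TTAaBbWw=8 TTAabbWW=4 TTAabbWw=4 TTaaBBWW=4 TTaaBBWw=4 TTaaBbWW=8 TTaaBbWw=8 TTaabbWW=4 TTaabbWw=4 TtAaBBWW=8 TtAaBBWw=8 TtAaBbWW=16 TtAaBbWw=16 TtAabbWW=8 TtAabbWw=8 TtaaBBWW=8 TtaaBBWw=8 TtaaBbWW=16 TtaaBbWw=16 TtaabbWW=8 TtaabbWw=8 ttAaBBWW=4 ttAaBBWw=4 ttAaBbWW=8 ttAaBbWw=8 ttAabbWW=4 ttAabbWw=4 ttaaBBWW=4 ttaaBBWw=4 ttaaBbWW=8 ttaaBbWw=8 ttaabbWW=4 ttaabbWw=4
TtaabbWw hits 8/256; gcd=8; 8÷8/256÷8 = 1/32

P(TtaabbWw) = 1/32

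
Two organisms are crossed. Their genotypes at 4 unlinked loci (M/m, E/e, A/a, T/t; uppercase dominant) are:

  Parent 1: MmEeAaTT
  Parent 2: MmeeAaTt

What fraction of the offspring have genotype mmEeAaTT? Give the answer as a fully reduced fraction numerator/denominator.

MmEeAaTT gametes: MEAT×2, MEaT×2, MeAT×2, MeaT×2, mEAT×2, mEaT×2, meAT×2, meaT×2
MmeeAaTt gametes: MeAT×2, MeAt×2, MeaT×2, Meat×2, meAT×2, meAt×2, meaT×2, meat×2
MmEeAaTT×MmeeAaTt grid (16·16=256): MMEeAATT=4 MMEeAATt=4 MMEeAaTT=8 MMEeAaTt=8 MMEeaaTT=4 MMEeaaTt=4 MMeeAATT=4 MMeeAATt=4 MMeeAaTT=8 MMeeAaTt=8 MMeeaaTT=4 MMeeaaTt=4 MmEeAATT=8 MmEeAATt=8 MmEeAaTT=16 MmEeAaTt=16 MmEeaaTT=8 MmEeaaTt=8 MmeeAATT=8 MmeeAATt=8 MmeeAaTT=16 MmeeAaTt=16 MmeeaaTT=8 MmeeaaTt=8 mmEeAATT=4 mmEeAATt=4 mmEeAaTT=8 mmEeAaTt=8 mmEeaaTT=4 mmEeaaTt=4 mmeeAATT=4 mmeeAATt=4 mmeeAaTT=8 mmeeAaTt=8 mmeeaaTT=4 mmeeaaTt=4
mmEeAaTT hits 8/256; gcd=8; 8÷8/256÷8 = 1/32

P(mmEeAaTT) = 1/32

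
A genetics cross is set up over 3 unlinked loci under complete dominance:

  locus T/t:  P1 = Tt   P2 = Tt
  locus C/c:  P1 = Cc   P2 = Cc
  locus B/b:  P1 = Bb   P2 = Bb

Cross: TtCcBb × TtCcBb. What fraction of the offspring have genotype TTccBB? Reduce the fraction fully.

TtCcBb gametes: TCB×1, TCb×1, TcB×1, Tcb×1, tCB×1, tCb×1, tcB×1, tcb×1
TtCcBb gametes: TCB×1, TCb×1, TcB×1, Tcb×1, tCB×1, tCb×1, tcB×1, tcb×1
TtCcBb×TtCcBb grid (8·8=64): TTCCBB=1 TTCCBb=2 TTCCbb=1 TTCcBB=2 TTCcBb=4 TTCcbb=2 TTccBB=1 TTccBb=2 TTccbb=1 TtCCBB=2 TtCCBb=4 TtCCbb=2 TtCcBB=4 TtCcBb=8 TtCcbb=4 TtccBB=2 TtccBb=4 Ttccbb=2 ttCCBB=1 ttCCBb=2 ttCCbb=1 ttCcBB=2 ttCcBb=4 ttCcbb=2 ttccBB=1 ttccBb=2 ttccbb=1
TTccBB hits 1/64; gcd=1; 1÷1/64÷1 = 1/64

P(TTccBB) = 1/64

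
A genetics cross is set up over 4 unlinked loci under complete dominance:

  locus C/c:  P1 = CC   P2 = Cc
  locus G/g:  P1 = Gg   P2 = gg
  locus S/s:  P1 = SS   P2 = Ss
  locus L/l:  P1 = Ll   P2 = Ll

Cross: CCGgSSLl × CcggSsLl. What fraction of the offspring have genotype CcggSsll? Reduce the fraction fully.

CCGgSSLl gametes: CGSL×4, CGSl×4, CgSL×4, CgSl×4
CcggSsLl gametes: CgSL×2, CgSl×2, CgsL×2, Cgsl×2, cgSL×2, cgSl×2, cgsL×2, cgsl×2
CCGgSSLl×CcggSsLl grid (16·16=256): CCGgSSLL=8 CCGgSSLl=16 CCGgSSll=8 CCGgSsLL=8 CCGgSsLl=16 CCGgSsll=8 CCggSSLL=8 CCggSSLl=16 CCggSSll=8 CCggSsLL=8 CCggSsLl=16 CCggSsll=8 CcGgSSLL=8 CcGgSSLl=16 CcGgSSll=8 CcGgSsLL=8 CcGgSsLl=16 CcGgSsll=8 CcggSSLL=8 CcggSSLl=16 CcggSSll=8 CcggSsLL=8 CcggSsLl=16 CcggSsll=8
CcggSsll hits 8/256; gcd=8; 8÷8/256÷8 = 1/32

P(CcggSsll) = 1/32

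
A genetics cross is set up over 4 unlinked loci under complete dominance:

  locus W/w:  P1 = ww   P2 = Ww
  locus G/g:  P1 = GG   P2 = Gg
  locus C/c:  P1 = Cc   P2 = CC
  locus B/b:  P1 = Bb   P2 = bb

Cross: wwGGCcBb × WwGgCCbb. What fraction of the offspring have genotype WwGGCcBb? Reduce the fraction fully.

wwGGCcBb gametes: wGCB×4, wGCb×4, wGcB×4, wGcb×4
WwGgCCbb gametes: WGCb×4, WgCb×4, wGCb×4, wgCb×4
wwGGCcBb×WwGgCCbb grid (16·16=256): WwGGCCBb=16 WwGGCCbb=16 WwGGCcBb=16 WwGGCcbb=16 WwGgCCBb=16 WwGgCCbb=16 WwGgCcBb=16 WwGgCcbb=16 wwGGCCBb=16 wwGGCCbb=16 wwGGCcBb=16 wwGGCcbb=16 wwGgCCBb=16 wwGgCCbb=16 wwGgCcBb=16 wwGgCcbb=16
WwGGCcBb hits 16/256; gcd=16; 16÷16/256÷16 = 1/16

P(WwGGCcBb) = 1/16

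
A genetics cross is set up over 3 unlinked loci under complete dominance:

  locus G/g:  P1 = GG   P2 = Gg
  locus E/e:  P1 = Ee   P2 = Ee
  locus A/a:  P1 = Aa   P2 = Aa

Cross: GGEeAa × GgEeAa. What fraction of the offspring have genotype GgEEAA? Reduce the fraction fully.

P(GgEEAA) = 1/32

GGEeAa gametes: GEA×2, GEa×2, GeA×2, Gea×2
GgEeAa gametes: GEA×1, GEa×1, GeA×1, Gea×1, gEA×1, gEa×1, geA×1, gea×1
GGEeAa×GgEeAa grid (8·8=64): GGEEAA=2 GGEEAa=4 GGEEaa=2 GGEeAA=4 GGEeAa=8 GGEeaa=4 GGeeAA=2 GGeeAa=4 GGeeaa=2 GgEEAA=2 GgEEAa=4 GgEEaa=2 GgEeAA=4 GgEeAa=8 GgEeaa=4 GgeeAA=2 GgeeAa=4 Ggeeaa=2
GgEEAA hits 2/64; gcd=2; 2÷2/64÷2 = 1/32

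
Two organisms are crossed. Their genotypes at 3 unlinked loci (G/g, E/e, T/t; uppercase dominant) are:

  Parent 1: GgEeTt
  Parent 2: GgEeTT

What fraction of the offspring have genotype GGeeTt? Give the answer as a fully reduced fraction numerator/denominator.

P(GGeeTt) = 1/32

GgEeTt gametes: GET×1, GEt×1, GeT×1, Get×1, gET×1, gEt×1, geT×1, get×1
GgEeTT gametes: GET×2, GeT×2, gET×2, geT×2
GgEeTt×GgEeTT grid (8·8=64): GGEETT=2 GGEETt=2 GGEeTT=4 GGEeTt=4 GGeeTT=2 GGeeTt=2 GgEETT=4 GgEETt=4 GgEeTT=8 GgEeTt=8 GgeeTT=4 GgeeTt=4 ggEETT=2 ggEETt=2 ggEeTT=4 ggEeTt=4 ggeeTT=2 ggeeTt=2
GGeeTt hits 2/64; gcd=2; 2÷2/64÷2 = 1/32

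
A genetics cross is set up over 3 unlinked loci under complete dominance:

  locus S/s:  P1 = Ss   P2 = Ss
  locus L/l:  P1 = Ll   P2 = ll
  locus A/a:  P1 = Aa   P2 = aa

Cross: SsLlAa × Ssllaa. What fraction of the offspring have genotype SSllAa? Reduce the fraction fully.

P(SSllAa) = 1/16

SsLlAa gametes: SLA×1, SLa×1, SlA×1, Sla×1, sLA×1, sLa×1, slA×1, sla×1
Ssllaa gametes: Sla×4, sla×4
SsLlAa×Ssllaa grid (8·8=64): SSLlAa=4 SSLlaa=4 SSllAa=4 SSllaa=4 SsLlAa=8 SsLlaa=8 SsllAa=8 Ssllaa=8 ssLlAa=4 ssLlaa=4 ssllAa=4 ssllaa=4
SSllAa hits 4/64; gcd=4; 4÷4/64÷4 = 1/16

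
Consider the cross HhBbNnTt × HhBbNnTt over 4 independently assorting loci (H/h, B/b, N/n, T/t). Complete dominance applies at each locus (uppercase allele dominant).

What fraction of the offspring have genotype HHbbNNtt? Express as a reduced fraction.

P(HHbbNNtt) = 1/256

HhBbNnTt gametes: HBNT×1, HBNt×1, HBnT×1, HBnt×1, HbNT×1, HbNt×1, HbnT×1, Hbnt×1, hBNT×1, hBNt×1, hBnT×1, hBnt×1, hbNT×1, hbNt×1, hbnT×1, hbnt×1
HhBbNnTt gametes: HBNT×1, HBNt×1, HBnT×1, HBnt×1, HbNT×1, HbNt×1, HbnT×1, Hbnt×1, hBNT×1, hBNt×1, hBnT×1, hBnt×1, hbNT×1, hbNt×1, hbnT×1, hbnt×1
HhBbNnTt×HhBbNnTt grid (16·16=256): HHBBNNTT=1 HHBBNNTt=2 HHBBNNtt=1 HHBBNnTT=2 HHBBNnTt=4 HHBBNntt=2 HHBBnnTT=1 HHBBnnTt=2 HHBBnntt=1 HHBbNNTT=2 HHBbNNTt=4 HHBbNNtt=2 HHBbNnTT=4 HHBbNnTt=8 HHBbNntt=4 HHBbnnTT=2 HHBbnnTt=4 HHBbnntt=2 HHbbNNTT=1 HHbbNNTt=2 HHbbNNtt=1 HHbbNnTT=2 HHbbNnTt=4 HHbbNntt=2 HHbbnnTT=1 HHbbnnTt=2 HHbbnntt=1 HhBBNNTT=2 HhBBNNTt=4 HhBBNNtt=2 HhBBNnTT=4 HhBBNnTt=8 HhBBNntt=4 HhBBnnTT=2 HhBBnnTt=4 HhBBnntt=2 HhBbNNTT=4 HhBbNNTt=8 HhBbNNtt=4 HhBbNnTT=8 HhBbNnTt=16 HhBbNntt=8 HhBbnnTT=4 HhBbnnTt=8 HhBbnntt=4 HhbbNNTT=2 HhbbNNTt=4 HhbbNNtt=2 HhbbNnTT=4 HhbbNnTt=8 HhbbNntt=4 HhbbnnTT=2 HhbbnnTt=4 Hhbbnntt=2 hhBBNNTT=1 hhBBNNTt=2 hhBBNNtt=1 hhBBNnTT=2 hhBBNnTt=4 hhBBNntt=2 hhBBnnTT=1 hhBBnnTt=2 hhBBnntt=1 hhBbNNTT=2 hhBbNNTt=4 hhBbNNtt=2 hhBbNnTT=4 hhBbNnTt=8 hhBbNntt=4 hhBbnnTT=2 hhBbnnTt=4 hhBbnntt=2 hhbbNNTT=1 hhbbNNTt=2 hhbbNNtt=1 hhbbNnTT=2 hhbbNnTt=4 hhbbNntt=2 hhbbnnTT=1 hhbbnnTt=2 hhbbnntt=1
HHbbNNtt hits 1/256; gcd=1; 1÷1/256÷1 = 1/256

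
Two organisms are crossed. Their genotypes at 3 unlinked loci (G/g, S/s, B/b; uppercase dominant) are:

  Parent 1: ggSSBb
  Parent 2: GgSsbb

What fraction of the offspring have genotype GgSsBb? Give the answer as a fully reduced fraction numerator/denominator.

ggSSBb gametes: gSB×4, gSb×4
GgSsbb gametes: GSb×2, Gsb×2, gSb×2, gsb×2
ggSSBb×GgSsbb grid (8·8=64): GgSSBb=8 GgSSbb=8 GgSsBb=8 GgSsbb=8 ggSSBb=8 ggSSbb=8 ggSsBb=8 ggSsbb=8
GgSsBb hits 8/64; gcd=8; 8÷8/64÷8 = 1/8

P(GgSsBb) = 1/8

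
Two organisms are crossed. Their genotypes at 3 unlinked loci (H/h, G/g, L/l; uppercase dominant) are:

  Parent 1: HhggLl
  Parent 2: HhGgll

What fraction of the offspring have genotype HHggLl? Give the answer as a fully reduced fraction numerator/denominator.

HhggLl gametes: HgL×2, Hgl×2, hgL×2, hgl×2
HhGgll gametes: HGl×2, Hgl×2, hGl×2, hgl×2
HhggLl×HhGgll grid (8·8=64): HHGgLl=4 HHGgll=4 HHggLl=4 HHggll=4 HhGgLl=8 HhGgll=8 HhggLl=8 Hhggll=8 hhGgLl=4 hhGgll=4 hhggLl=4 hhggll=4
HHggLl hits 4/64; gcd=4; 4÷4/64÷4 = 1/16

P(HHggLl) = 1/16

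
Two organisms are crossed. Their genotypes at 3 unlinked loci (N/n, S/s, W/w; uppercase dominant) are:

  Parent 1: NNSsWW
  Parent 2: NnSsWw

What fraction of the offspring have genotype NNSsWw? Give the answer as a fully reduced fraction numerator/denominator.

P(NNSsWw) = 1/8

NNSsWW gametes: NSW×4, NsW×4
NnSsWw gametes: NSW×1, NSw×1, NsW×1, Nsw×1, nSW×1, nSw×1, nsW×1, nsw×1
NNSsWW×NnSsWw grid (8·8=64): NNSSWW=4 NNSSWw=4 NNSsWW=8 NNSsWw=8 NNssWW=4 NNssWw=4 NnSSWW=4 NnSSWw=4 NnSsWW=8 NnSsWw=8 NnssWW=4 NnssWw=4
NNSsWw hits 8/64; gcd=8; 8÷8/64÷8 = 1/8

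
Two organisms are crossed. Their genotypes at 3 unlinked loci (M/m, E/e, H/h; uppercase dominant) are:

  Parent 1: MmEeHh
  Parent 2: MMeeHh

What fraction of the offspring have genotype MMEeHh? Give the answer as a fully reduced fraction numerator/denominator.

MmEeHh gametes: MEH×1, MEh×1, MeH×1, Meh×1, mEH×1, mEh×1, meH×1, meh×1
MMeeHh gametes: MeH×4, Meh×4
MmEeHh×MMeeHh grid (8·8=64): MMEeHH=4 MMEeHh=8 MMEehh=4 MMeeHH=4 MMeeHh=8 MMeehh=4 MmEeHH=4 MmEeHh=8 MmEehh=4 MmeeHH=4 MmeeHh=8 Mmeehh=4
MMEeHh hits 8/64; gcd=8; 8÷8/64÷8 = 1/8

P(MMEeHh) = 1/8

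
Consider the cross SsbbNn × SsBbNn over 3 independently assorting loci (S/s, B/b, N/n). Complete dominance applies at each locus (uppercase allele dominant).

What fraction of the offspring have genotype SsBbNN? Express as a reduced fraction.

SsbbNn gametes: SbN×2, Sbn×2, sbN×2, sbn×2
SsBbNn gametes: SBN×1, SBn×1, SbN×1, Sbn×1, sBN×1, sBn×1, sbN×1, sbn×1
SsbbNn×SsBbNn grid (8·8=64): SSBbNN=2 SSBbNn=4 SSBbnn=2 SSbbNN=2 SSbbNn=4 SSbbnn=2 SsBbNN=4 SsBbNn=8 SsBbnn=4 SsbbNN=4 SsbbNn=8 Ssbbnn=4 ssBbNN=2 ssBbNn=4 ssBbnn=2 ssbbNN=2 ssbbNn=4 ssbbnn=2
SsBbNN hits 4/64; gcd=4; 4÷4/64÷4 = 1/16

P(SsBbNN) = 1/16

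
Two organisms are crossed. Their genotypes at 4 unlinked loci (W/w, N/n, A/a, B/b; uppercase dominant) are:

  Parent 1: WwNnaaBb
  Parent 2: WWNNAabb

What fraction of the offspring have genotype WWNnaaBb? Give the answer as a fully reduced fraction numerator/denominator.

P(WWNnaaBb) = 1/16

WwNnaaBb gametes: WNaB×2, WNab×2, WnaB×2, Wnab×2, wNaB×2, wNab×2, wnaB×2, wnab×2
WWNNAabb gametes: WNAb×8, WNab×8
WwNnaaBb×WWNNAabb grid (16·16=256): WWNNAaBb=16 WWNNAabb=16 WWNNaaBb=16 WWNNaabb=16 WWNnAaBb=16 WWNnAabb=16 WWNnaaBb=16 WWNnaabb=16 WwNNAaBb=16 WwNNAabb=16 WwNNaaBb=16 WwNNaabb=16 WwNnAaBb=16 WwNnAabb=16 WwNnaaBb=16 WwNnaabb=16
WWNnaaBb hits 16/256; gcd=16; 16÷16/256÷16 = 1/16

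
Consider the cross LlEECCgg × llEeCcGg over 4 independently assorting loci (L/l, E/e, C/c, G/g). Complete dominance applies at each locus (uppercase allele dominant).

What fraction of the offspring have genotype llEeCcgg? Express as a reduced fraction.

LlEECCgg gametes: LECg×8, lECg×8
llEeCcGg gametes: lECG×2, lECg×2, lEcG×2, lEcg×2, leCG×2, leCg×2, lecG×2, lecg×2
LlEECCgg×llEeCcGg grid (16·16=256): LlEECCGg=16 LlEECCgg=16 LlEECcGg=16 LlEECcgg=16 LlEeCCGg=16 LlEeCCgg=16 LlEeCcGg=16 LlEeCcgg=16 llEECCGg=16 llEECCgg=16 llEECcGg=16 llEECcgg=16 llEeCCGg=16 llEeCCgg=16 llEeCcGg=16 llEeCcgg=16
llEeCcgg hits 16/256; gcd=16; 16÷16/256÷16 = 1/16

P(llEeCcgg) = 1/16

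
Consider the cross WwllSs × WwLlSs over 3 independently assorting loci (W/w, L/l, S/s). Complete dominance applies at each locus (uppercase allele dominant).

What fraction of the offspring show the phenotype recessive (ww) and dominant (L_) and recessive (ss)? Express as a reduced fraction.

P(ww L_ ss) = 1/32

WwllSs gametes: WlS×2, Wls×2, wlS×2, wls×2
WwLlSs gametes: WLS×1, WLs×1, WlS×1, Wls×1, wLS×1, wLs×1, wlS×1, wls×1
WwllSs×WwLlSs grid (8·8=64): WWLlSS=2 WWLlSs=4 WWLlss=2 WWllSS=2 WWllSs=4 WWllss=2 WwLlSS=4 WwLlSs=8 WwLlss=4 WwllSS=4 WwllSs=8 Wwllss=4 wwLlSS=2 wwLlSs=4 wwLlss=2 wwllSS=2 wwllSs=4 wwllss=2
ww L_ ss hits 2/64; gcd=2; 2÷2/64÷2 = 1/32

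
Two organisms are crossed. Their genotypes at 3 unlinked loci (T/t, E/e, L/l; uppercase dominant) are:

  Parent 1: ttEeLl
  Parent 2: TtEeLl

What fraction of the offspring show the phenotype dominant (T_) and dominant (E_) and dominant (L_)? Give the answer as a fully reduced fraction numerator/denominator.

P(T_ E_ L_) = 9/32

ttEeLl gametes: tEL×2, tEl×2, teL×2, tel×2
TtEeLl gametes: TEL×1, TEl×1, TeL×1, Tel×1, tEL×1, tEl×1, teL×1, tel×1
ttEeLl×TtEeLl grid (8·8=64): TtEELL=2 TtEELl=4 TtEEll=2 TtEeLL=4 TtEeLl=8 TtEell=4 TteeLL=2 TteeLl=4 Tteell=2 ttEELL=2 ttEELl=4 ttEEll=2 ttEeLL=4 ttEeLl=8 ttEell=4 tteeLL=2 tteeLl=4 tteell=2
T_ E_ L_ hits 18/64; gcd=2; 18÷2/64÷2 = 9/32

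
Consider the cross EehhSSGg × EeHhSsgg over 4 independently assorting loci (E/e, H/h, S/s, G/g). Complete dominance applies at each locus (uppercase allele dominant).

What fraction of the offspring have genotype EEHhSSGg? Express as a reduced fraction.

EehhSSGg gametes: EhSG×4, EhSg×4, ehSG×4, ehSg×4
EeHhSsgg gametes: EHSg×2, EHsg×2, EhSg×2, Ehsg×2, eHSg×2, eHsg×2, ehSg×2, ehsg×2
EehhSSGg×EeHhSsgg grid (16·16=256): EEHhSSGg=8 EEHhSSgg=8 EEHhSsGg=8 EEHhSsgg=8 EEhhSSGg=8 EEhhSSgg=8 EEhhSsGg=8 EEhhSsgg=8 EeHhSSGg=16 EeHhSSgg=16 EeHhSsGg=16 EeHhSsgg=16 EehhSSGg=16 EehhSSgg=16 EehhSsGg=16 EehhSsgg=16 eeHhSSGg=8 eeHhSSgg=8 eeHhSsGg=8 eeHhSsgg=8 eehhSSGg=8 eehhSSgg=8 eehhSsGg=8 eehhSsgg=8
EEHhSSGg hits 8/256; gcd=8; 8÷8/256÷8 = 1/32

P(EEHhSSGg) = 1/32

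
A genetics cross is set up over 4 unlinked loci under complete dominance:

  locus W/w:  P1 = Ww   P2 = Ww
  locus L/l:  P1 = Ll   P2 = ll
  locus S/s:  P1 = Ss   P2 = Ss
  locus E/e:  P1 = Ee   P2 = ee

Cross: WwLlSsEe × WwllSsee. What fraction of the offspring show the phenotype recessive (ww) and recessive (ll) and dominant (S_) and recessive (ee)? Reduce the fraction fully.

WwLlSsEe gametes: WLSE×1, WLSe×1, WLsE×1, WLse×1, WlSE×1, WlSe×1, WlsE×1, Wlse×1, wLSE×1, wLSe×1, wLsE×1, wLse×1, wlSE×1, wlSe×1, wlsE×1, wlse×1
WwllSsee gametes: WlSe×4, Wlse×4, wlSe×4, wlse×4
WwLlSsEe×WwllSsee grid (16·16=256): WWLlSSEe=4 WWLlSSee=4 WWLlSsEe=8 WWLlSsee=8 WWLlssEe=4 WWLlssee=4 WWllSSEe=4 WWllSSee=4 WWllSsEe=8 WWllSsee=8 WWllssEe=4 WWllssee=4 WwLlSSEe=8 WwLlSSee=8 WwLlSsEe=16 WwLlSsee=16 WwLlssEe=8 WwLlssee=8 WwllSSEe=8 WwllSSee=8 WwllSsEe=16 WwllSsee=16 WwllssEe=8 Wwllssee=8 wwLlSSEe=4 wwLlSSee=4 wwLlSsEe=8 wwLlSsee=8 wwLlssEe=4 wwLlssee=4 wwllSSEe=4 wwllSSee=4 wwllSsEe=8 wwllSsee=8 wwllssEe=4 wwllssee=4
ww ll S_ ee hits 12/256; gcd=4; 12÷4/256÷4 = 3/64

P(ww ll S_ ee) = 3/64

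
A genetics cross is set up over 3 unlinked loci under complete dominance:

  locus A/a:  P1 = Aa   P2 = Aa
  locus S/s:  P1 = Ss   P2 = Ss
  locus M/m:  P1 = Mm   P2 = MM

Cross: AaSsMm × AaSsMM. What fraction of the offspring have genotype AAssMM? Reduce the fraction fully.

AaSsMm gametes: ASM×1, ASm×1, AsM×1, Asm×1, aSM×1, aSm×1, asM×1, asm×1
AaSsMM gametes: ASM×2, AsM×2, aSM×2, asM×2
AaSsMm×AaSsMM grid (8·8=64): AASSMM=2 AASSMm=2 AASsMM=4 AASsMm=4 AAssMM=2 AAssMm=2 AaSSMM=4 AaSSMm=4 AaSsMM=8 AaSsMm=8 AassMM=4 AassMm=4 aaSSMM=2 aaSSMm=2 aaSsMM=4 aaSsMm=4 aassMM=2 aassMm=2
AAssMM hits 2/64; gcd=2; 2÷2/64÷2 = 1/32

P(AAssMM) = 1/32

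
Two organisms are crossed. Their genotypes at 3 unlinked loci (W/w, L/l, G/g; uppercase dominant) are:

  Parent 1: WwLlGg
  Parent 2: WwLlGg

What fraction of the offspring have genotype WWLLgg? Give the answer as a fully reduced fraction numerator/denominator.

P(WWLLgg) = 1/64

WwLlGg gametes: WLG×1, WLg×1, WlG×1, Wlg×1, wLG×1, wLg×1, wlG×1, wlg×1
WwLlGg gametes: WLG×1, WLg×1, WlG×1, Wlg×1, wLG×1, wLg×1, wlG×1, wlg×1
WwLlGg×WwLlGg grid (8·8=64): WWLLGG=1 WWLLGg=2 WWLLgg=1 WWLlGG=2 WWLlGg=4 WWLlgg=2 WWllGG=1 WWllGg=2 WWllgg=1 WwLLGG=2 WwLLGg=4 WwLLgg=2 WwLlGG=4 WwLlGg=8 WwLlgg=4 WwllGG=2 WwllGg=4 Wwllgg=2 wwLLGG=1 wwLLGg=2 wwLLgg=1 wwLlGG=2 wwLlGg=4 wwLlgg=2 wwllGG=1 wwllGg=2 wwllgg=1
WWLLgg hits 1/64; gcd=1; 1÷1/64÷1 = 1/64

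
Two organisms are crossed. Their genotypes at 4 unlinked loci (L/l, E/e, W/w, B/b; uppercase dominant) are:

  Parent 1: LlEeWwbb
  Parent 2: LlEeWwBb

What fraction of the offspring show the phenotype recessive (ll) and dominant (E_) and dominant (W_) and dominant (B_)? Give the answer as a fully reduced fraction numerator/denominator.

LlEeWwbb gametes: LEWb×2, LEwb×2, LeWb×2, Lewb×2, lEWb×2, lEwb×2, leWb×2, lewb×2
LlEeWwBb gametes: LEWB×1, LEWb×1, LEwB×1, LEwb×1, LeWB×1, LeWb×1, LewB×1, Lewb×1, lEWB×1, lEWb×1, lEwB×1, lEwb×1, leWB×1, leWb×1, lewB×1, lewb×1
LlEeWwbb×LlEeWwBb grid (16·16=256): LLEEWWBb=2 LLEEWWbb=2 LLEEWwBb=4 LLEEWwbb=4 LLEEwwBb=2 LLEEwwbb=2 LLEeWWBb=4 LLEeWWbb=4 LLEeWwBb=8 LLEeWwbb=8 LLEewwBb=4 LLEewwbb=4 LLeeWWBb=2 LLeeWWbb=2 LLeeWwBb=4 LLeeWwbb=4 LLeewwBb=2 LLeewwbb=2 LlEEWWBb=4 LlEEWWbb=4 LlEEWwBb=8 LlEEWwbb=8 LlEEwwBb=4 LlEEwwbb=4 LlEeWWBb=8 LlEeWWbb=8 LlEeWwBb=16 LlEeWwbb=16 LlEewwBb=8 LlEewwbb=8 LleeWWBb=4 LleeWWbb=4 LleeWwBb=8 LleeWwbb=8 LleewwBb=4 Lleewwbb=4 llEEWWBb=2 llEEWWbb=2 llEEWwBb=4 llEEWwbb=4 llEEwwBb=2 llEEwwbb=2 llEeWWBb=4 llEeWWbb=4 llEeWwBb=8 llEeWwbb=8 llEewwBb=4 llEewwbb=4 lleeWWBb=2 lleeWWbb=2 lleeWwBb=4 lleeWwbb=4 lleewwBb=2 lleewwbb=2
ll E_ W_ B_ hits 18/256; gcd=2; 18÷2/256÷2 = 9/128

P(ll E_ W_ B_) = 9/128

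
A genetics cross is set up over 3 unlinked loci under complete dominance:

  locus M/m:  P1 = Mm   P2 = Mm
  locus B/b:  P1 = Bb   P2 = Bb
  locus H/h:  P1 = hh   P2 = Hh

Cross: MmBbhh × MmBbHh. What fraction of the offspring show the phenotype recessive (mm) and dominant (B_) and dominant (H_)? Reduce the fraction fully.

P(mm B_ H_) = 3/32

MmBbhh gametes: MBh×2, Mbh×2, mBh×2, mbh×2
MmBbHh gametes: MBH×1, MBh×1, MbH×1, Mbh×1, mBH×1, mBh×1, mbH×1, mbh×1
MmBbhh×MmBbHh grid (8·8=64): MMBBHh=2 MMBBhh=2 MMBbHh=4 MMBbhh=4 MMbbHh=2 MMbbhh=2 MmBBHh=4 MmBBhh=4 MmBbHh=8 MmBbhh=8 MmbbHh=4 Mmbbhh=4 mmBBHh=2 mmBBhh=2 mmBbHh=4 mmBbhh=4 mmbbHh=2 mmbbhh=2
mm B_ H_ hits 6/64; gcd=2; 6÷2/64÷2 = 3/32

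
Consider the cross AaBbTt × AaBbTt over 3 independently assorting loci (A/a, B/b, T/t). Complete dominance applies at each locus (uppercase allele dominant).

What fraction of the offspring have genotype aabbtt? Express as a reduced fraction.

P(aabbtt) = 1/64

AaBbTt gametes: ABT×1, ABt×1, AbT×1, Abt×1, aBT×1, aBt×1, abT×1, abt×1
AaBbTt gametes: ABT×1, ABt×1, AbT×1, Abt×1, aBT×1, aBt×1, abT×1, abt×1
AaBbTt×AaBbTt grid (8·8=64): AABBTT=1 AABBTt=2 AABBtt=1 AABbTT=2 AABbTt=4 AABbtt=2 AAbbTT=1 AAbbTt=2 AAbbtt=1 AaBBTT=2 AaBBTt=4 AaBBtt=2 AaBbTT=4 AaBbTt=8 AaBbtt=4 AabbTT=2 AabbTt=4 Aabbtt=2 aaBBTT=1 aaBBTt=2 aaBBtt=1 aaBbTT=2 aaBbTt=4 aaBbtt=2 aabbTT=1 aabbTt=2 aabbtt=1
aabbtt hits 1/64; gcd=1; 1÷1/64÷1 = 1/64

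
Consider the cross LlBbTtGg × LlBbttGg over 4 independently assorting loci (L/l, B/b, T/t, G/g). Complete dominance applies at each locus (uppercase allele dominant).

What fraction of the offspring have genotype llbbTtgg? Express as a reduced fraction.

LlBbTtGg gametes: LBTG×1, LBTg×1, LBtG×1, LBtg×1, LbTG×1, LbTg×1, LbtG×1, Lbtg×1, lBTG×1, lBTg×1, lBtG×1, lBtg×1, lbTG×1, lbTg×1, lbtG×1, lbtg×1
LlBbttGg gametes: LBtG×2, LBtg×2, LbtG×2, Lbtg×2, lBtG×2, lBtg×2, lbtG×2, lbtg×2
LlBbTtGg×LlBbttGg grid (16·16=256): LLBBTtGG=2 LLBBTtGg=4 LLBBTtgg=2 LLBBttGG=2 LLBBttGg=4 LLBBttgg=2 LLBbTtGG=4 LLBbTtGg=8 LLBbTtgg=4 LLBbttGG=4 LLBbttGg=8 LLBbttgg=4 LLbbTtGG=2 LLbbTtGg=4 LLbbTtgg=2 LLbbttGG=2 LLbbttGg=4 LLbbttgg=2 LlBBTtGG=4 LlBBTtGg=8 LlBBTtgg=4 LlBBttGG=4 LlBBttGg=8 LlBBttgg=4 LlBbTtGG=8 LlBbTtGg=16 LlBbTtgg=8 LlBbttGG=8 LlBbttGg=16 LlBbttgg=8 LlbbTtGG=4 LlbbTtGg=8 LlbbTtgg=4 LlbbttGG=4 LlbbttGg=8 Llbbttgg=4 llBBTtGG=2 llBBTtGg=4 llBBTtgg=2 llBBttGG=2 llBBttGg=4 llBBttgg=2 llBbTtGG=4 llBbTtGg=8 llBbTtgg=4 llBbttGG=4 llBbttGg=8 llBbttgg=4 llbbTtGG=2 llbbTtGg=4 llbbTtgg=2 llbbttGG=2 llbbttGg=4 llbbttgg=2
llbbTtgg hits 2/256; gcd=2; 2÷2/256÷2 = 1/128

P(llbbTtgg) = 1/128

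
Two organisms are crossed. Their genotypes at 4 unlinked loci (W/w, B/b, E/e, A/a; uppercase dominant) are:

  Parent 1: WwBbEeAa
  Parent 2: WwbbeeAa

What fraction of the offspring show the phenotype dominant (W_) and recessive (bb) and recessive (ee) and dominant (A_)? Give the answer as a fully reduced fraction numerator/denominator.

WwBbEeAa gametes: WBEA×1, WBEa×1, WBeA×1, WBea×1, WbEA×1, WbEa×1, WbeA×1, Wbea×1, wBEA×1, wBEa×1, wBeA×1, wBea×1, wbEA×1, wbEa×1, wbeA×1, wbea×1
WwbbeeAa gametes: WbeA×4, Wbea×4, wbeA×4, wbea×4
WwBbEeAa×WwbbeeAa grid (16·16=256): WWBbEeAA=4 WWBbEeAa=8 WWBbEeaa=4 WWBbeeAA=4 WWBbeeAa=8 WWBbeeaa=4 WWbbEeAA=4 WWbbEeAa=8 WWbbEeaa=4 WWbbeeAA=4 WWbbeeAa=8 WWbbeeaa=4 WwBbEeAA=8 WwBbEeAa=16 WwBbEeaa=8 WwBbeeAA=8 WwBbeeAa=16 WwBbeeaa=8 WwbbEeAA=8 WwbbEeAa=16 WwbbEeaa=8 WwbbeeAA=8 WwbbeeAa=16 Wwbbeeaa=8 wwBbEeAA=4 wwBbEeAa=8 wwBbEeaa=4 wwBbeeAA=4 wwBbeeAa=8 wwBbeeaa=4 wwbbEeAA=4 wwbbEeAa=8 wwbbEeaa=4 wwbbeeAA=4 wwbbeeAa=8 wwbbeeaa=4
W_ bb ee A_ hits 36/256; gcd=4; 36÷4/256÷4 = 9/64

P(W_ bb ee A_) = 9/64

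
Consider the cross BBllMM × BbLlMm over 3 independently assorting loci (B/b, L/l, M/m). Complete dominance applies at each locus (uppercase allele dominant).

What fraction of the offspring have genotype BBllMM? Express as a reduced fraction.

BBllMM gametes: BlM×8
BbLlMm gametes: BLM×1, BLm×1, BlM×1, Blm×1, bLM×1, bLm×1, blM×1, blm×1
BBllMM×BbLlMm grid (8·8=64): BBLlMM=8 BBLlMm=8 BBllMM=8 BBllMm=8 BbLlMM=8 BbLlMm=8 BbllMM=8 BbllMm=8
BBllMM hits 8/64; gcd=8; 8÷8/64÷8 = 1/8

P(BBllMM) = 1/8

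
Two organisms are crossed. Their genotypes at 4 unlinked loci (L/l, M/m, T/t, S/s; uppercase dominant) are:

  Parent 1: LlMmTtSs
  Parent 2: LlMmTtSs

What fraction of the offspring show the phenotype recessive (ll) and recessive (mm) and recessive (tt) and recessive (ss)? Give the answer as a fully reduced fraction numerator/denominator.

P(ll mm tt ss) = 1/256

LlMmTtSs gametes: LMTS×1, LMTs×1, LMtS×1, LMts×1, LmTS×1, LmTs×1, LmtS×1, Lmts×1, lMTS×1, lMTs×1, lMtS×1, lMts×1, lmTS×1, lmTs×1, lmtS×1, lmts×1
LlMmTtSs gametes: LMTS×1, LMTs×1, LMtS×1, LMts×1, LmTS×1, LmTs×1, LmtS×1, Lmts×1, lMTS×1, lMTs×1, lMtS×1, lMts×1, lmTS×1, lmTs×1, lmtS×1, lmts×1
LlMmTtSs×LlMmTtSs grid (16·16=256): LLMMTTSS=1 LLMMTTSs=2 LLMMTTss=1 LLMMTtSS=2 LLMMTtSs=4 LLMMTtss=2 LLMMttSS=1 LLMMttSs=2 LLMMttss=1 LLMmTTSS=2 LLMmTTSs=4 LLMmTTss=2 LLMmTtSS=4 LLMmTtSs=8 LLMmTtss=4 LLMmttSS=2 LLMmttSs=4 LLMmttss=2 LLmmTTSS=1 LLmmTTSs=2 LLmmTTss=1 LLmmTtSS=2 LLmmTtSs=4 LLmmTtss=2 LLmmttSS=1 LLmmttSs=2 LLmmttss=1 LlMMTTSS=2 LlMMTTSs=4 LlMMTTss=2 LlMMTtSS=4 LlMMTtSs=8 LlMMTtss=4 LlMMttSS=2 LlMMttSs=4 LlMMttss=2 LlMmTTSS=4 LlMmTTSs=8 LlMmTTss=4 LlMmTtSS=8 LlMmTtSs=16 LlMmTtss=8 LlMmttSS=4 LlMmttSs=8 LlMmttss=4 LlmmTTSS=2 LlmmTTSs=4 LlmmTTss=2 LlmmTtSS=4 LlmmTtSs=8 LlmmTtss=4 LlmmttSS=2 LlmmttSs=4 Llmmttss=2 llMMTTSS=1 llMMTTSs=2 llMMTTss=1 llMMTtSS=2 llMMTtSs=4 llMMTtss=2 llMMttSS=1 llMMttSs=2 llMMttss=1 llMmTTSS=2 llMmTTSs=4 llMmTTss=2 llMmTtSS=4 llMmTtSs=8 llMmTtss=4 llMmttSS=2 llMmttSs=4 llMmttss=2 llmmTTSS=1 llmmTTSs=2 llmmTTss=1 llmmTtSS=2 llmmTtSs=4 llmmTtss=2 llmmttSS=1 llmmttSs=2 llmmttss=1
ll mm tt ss hits 1/256; gcd=1; 1÷1/256÷1 = 1/256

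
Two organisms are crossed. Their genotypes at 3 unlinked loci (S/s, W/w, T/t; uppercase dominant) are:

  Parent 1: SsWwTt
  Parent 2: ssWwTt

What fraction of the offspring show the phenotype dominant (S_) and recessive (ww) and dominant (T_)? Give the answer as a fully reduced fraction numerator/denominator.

P(S_ ww T_) = 3/32

SsWwTt gametes: SWT×1, SWt×1, SwT×1, Swt×1, sWT×1, sWt×1, swT×1, swt×1
ssWwTt gametes: sWT×2, sWt×2, swT×2, swt×2
SsWwTt×ssWwTt grid (8·8=64): SsWWTT=2 SsWWTt=4 SsWWtt=2 SsWwTT=4 SsWwTt=8 SsWwtt=4 SswwTT=2 SswwTt=4 Sswwtt=2 ssWWTT=2 ssWWTt=4 ssWWtt=2 ssWwTT=4 ssWwTt=8 ssWwtt=4 sswwTT=2 sswwTt=4 sswwtt=2
S_ ww T_ hits 6/64; gcd=2; 6÷2/64÷2 = 3/32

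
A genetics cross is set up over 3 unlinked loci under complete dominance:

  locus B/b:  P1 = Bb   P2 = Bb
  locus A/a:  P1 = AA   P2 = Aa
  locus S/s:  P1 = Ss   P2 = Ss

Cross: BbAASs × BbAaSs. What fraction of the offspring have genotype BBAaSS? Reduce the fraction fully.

P(BBAaSS) = 1/32

BbAASs gametes: BAS×2, BAs×2, bAS×2, bAs×2
BbAaSs gametes: BAS×1, BAs×1, BaS×1, Bas×1, bAS×1, bAs×1, baS×1, bas×1
BbAASs×BbAaSs grid (8·8=64): BBAASS=2 BBAASs=4 BBAAss=2 BBAaSS=2 BBAaSs=4 BBAass=2 BbAASS=4 BbAASs=8 BbAAss=4 BbAaSS=4 BbAaSs=8 BbAass=4 bbAASS=2 bbAASs=4 bbAAss=2 bbAaSS=2 bbAaSs=4 bbAass=2
BBAaSS hits 2/64; gcd=2; 2÷2/64÷2 = 1/32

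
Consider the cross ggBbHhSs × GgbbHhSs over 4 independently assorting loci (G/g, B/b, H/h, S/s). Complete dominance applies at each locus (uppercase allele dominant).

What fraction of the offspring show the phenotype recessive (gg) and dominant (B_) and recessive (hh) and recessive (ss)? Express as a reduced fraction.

P(gg B_ hh ss) = 1/64

ggBbHhSs gametes: gBHS×2, gBHs×2, gBhS×2, gBhs×2, gbHS×2, gbHs×2, gbhS×2, gbhs×2
GgbbHhSs gametes: GbHS×2, GbHs×2, GbhS×2, Gbhs×2, gbHS×2, gbHs×2, gbhS×2, gbhs×2
ggBbHhSs×GgbbHhSs grid (16·16=256): GgBbHHSS=4 GgBbHHSs=8 GgBbHHss=4 GgBbHhSS=8 GgBbHhSs=16 GgBbHhss=8 GgBbhhSS=4 GgBbhhSs=8 GgBbhhss=4 GgbbHHSS=4 GgbbHHSs=8 GgbbHHss=4 GgbbHhSS=8 GgbbHhSs=16 GgbbHhss=8 GgbbhhSS=4 GgbbhhSs=8 Ggbbhhss=4 ggBbHHSS=4 ggBbHHSs=8 ggBbHHss=4 ggBbHhSS=8 ggBbHhSs=16 ggBbHhss=8 ggBbhhSS=4 ggBbhhSs=8 ggBbhhss=4 ggbbHHSS=4 ggbbHHSs=8 ggbbHHss=4 ggbbHhSS=8 ggbbHhSs=16 ggbbHhss=8 ggbbhhSS=4 ggbbhhSs=8 ggbbhhss=4
gg B_ hh ss hits 4/256; gcd=4; 4÷4/256÷4 = 1/64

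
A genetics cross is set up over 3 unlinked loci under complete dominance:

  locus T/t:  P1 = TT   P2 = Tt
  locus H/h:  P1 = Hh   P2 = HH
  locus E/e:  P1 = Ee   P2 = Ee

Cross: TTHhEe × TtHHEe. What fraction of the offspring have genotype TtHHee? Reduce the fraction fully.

TTHhEe gametes: THE×2, THe×2, ThE×2, The×2
TtHHEe gametes: THE×2, THe×2, tHE×2, tHe×2
TTHhEe×TtHHEe grid (8·8=64): TTHHEE=4 TTHHEe=8 TTHHee=4 TTHhEE=4 TTHhEe=8 TTHhee=4 TtHHEE=4 TtHHEe=8 TtHHee=4 TtHhEE=4 TtHhEe=8 TtHhee=4
TtHHee hits 4/64; gcd=4; 4÷4/64÷4 = 1/16

P(TtHHee) = 1/16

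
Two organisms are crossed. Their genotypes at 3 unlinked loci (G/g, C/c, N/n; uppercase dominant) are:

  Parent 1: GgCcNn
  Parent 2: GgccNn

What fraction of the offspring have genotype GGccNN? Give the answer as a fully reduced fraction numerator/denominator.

P(GGccNN) = 1/32

GgCcNn gametes: GCN×1, GCn×1, GcN×1, Gcn×1, gCN×1, gCn×1, gcN×1, gcn×1
GgccNn gametes: GcN×2, Gcn×2, gcN×2, gcn×2
GgCcNn×GgccNn grid (8·8=64): GGCcNN=2 GGCcNn=4 GGCcnn=2 GGccNN=2 GGccNn=4 GGccnn=2 GgCcNN=4 GgCcNn=8 GgCcnn=4 GgccNN=4 GgccNn=8 Ggccnn=4 ggCcNN=2 ggCcNn=4 ggCcnn=2 ggccNN=2 ggccNn=4 ggccnn=2
GGccNN hits 2/64; gcd=2; 2÷2/64÷2 = 1/32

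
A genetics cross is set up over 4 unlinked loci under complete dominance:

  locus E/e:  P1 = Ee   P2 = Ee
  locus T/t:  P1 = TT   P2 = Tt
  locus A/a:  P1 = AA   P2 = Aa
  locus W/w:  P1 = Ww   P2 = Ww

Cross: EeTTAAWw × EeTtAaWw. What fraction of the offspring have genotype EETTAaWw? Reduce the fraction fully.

P(EETTAaWw) = 1/32

EeTTAAWw gametes: ETAW×4, ETAw×4, eTAW×4, eTAw×4
EeTtAaWw gametes: ETAW×1, ETAw×1, ETaW×1, ETaw×1, EtAW×1, EtAw×1, EtaW×1, Etaw×1, eTAW×1, eTAw×1, eTaW×1, eTaw×1, etAW×1, etAw×1, etaW×1, etaw×1
EeTTAAWw×EeTtAaWw grid (16·16=256): EETTAAWW=4 EETTAAWw=8 EETTAAww=4 EETTAaWW=4 EETTAaWw=8 EETTAaww=4 EETtAAWW=4 EETtAAWw=8 EETtAAww=4 EETtAaWW=4 EETtAaWw=8 EETtAaww=4 EeTTAAWW=8 EeTTAAWw=16 EeTTAAww=8 EeTTAaWW=8 EeTTAaWw=16 EeTTAaww=8 EeTtAAWW=8 EeTtAAWw=16 EeTtAAww=8 EeTtAaWW=8 EeTtAaWw=16 EeTtAaww=8 eeTTAAWW=4 eeTTAAWw=8 eeTTAAww=4 eeTTAaWW=4 eeTTAaWw=8 eeTTAaww=4 eeTtAAWW=4 eeTtAAWw=8 eeTtAAww=4 eeTtAaWW=4 eeTtAaWw=8 eeTtAaww=4
EETTAaWw hits 8/256; gcd=8; 8÷8/256÷8 = 1/32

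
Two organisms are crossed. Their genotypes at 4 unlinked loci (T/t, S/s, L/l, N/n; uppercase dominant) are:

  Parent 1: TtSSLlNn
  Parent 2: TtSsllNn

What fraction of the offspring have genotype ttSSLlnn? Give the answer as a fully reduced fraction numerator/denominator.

P(ttSSLlnn) = 1/64

TtSSLlNn gametes: TSLN×2, TSLn×2, TSlN×2, TSln×2, tSLN×2, tSLn×2, tSlN×2, tSln×2
TtSsllNn gametes: TSlN×2, TSln×2, TslN×2, Tsln×2, tSlN×2, tSln×2, tslN×2, tsln×2
TtSSLlNn×TtSsllNn grid (16·16=256): TTSSLlNN=4 TTSSLlNn=8 TTSSLlnn=4 TTSSllNN=4 TTSSllNn=8 TTSSllnn=4 TTSsLlNN=4 TTSsLlNn=8 TTSsLlnn=4 TTSsllNN=4 TTSsllNn=8 TTSsllnn=4 TtSSLlNN=8 TtSSLlNn=16 TtSSLlnn=8 TtSSllNN=8 TtSSllNn=16 TtSSllnn=8 TtSsLlNN=8 TtSsLlNn=16 TtSsLlnn=8 TtSsllNN=8 TtSsllNn=16 TtSsllnn=8 ttSSLlNN=4 ttSSLlNn=8 ttSSLlnn=4 ttSSllNN=4 ttSSllNn=8 ttSSllnn=4 ttSsLlNN=4 ttSsLlNn=8 ttSsLlnn=4 ttSsllNN=4 ttSsllNn=8 ttSsllnn=4
ttSSLlnn hits 4/256; gcd=4; 4÷4/256÷4 = 1/64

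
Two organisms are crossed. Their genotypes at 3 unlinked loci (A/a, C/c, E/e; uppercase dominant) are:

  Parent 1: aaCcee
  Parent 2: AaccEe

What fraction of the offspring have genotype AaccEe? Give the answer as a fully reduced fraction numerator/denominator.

aaCcee gametes: aCe×4, ace×4
AaccEe gametes: AcE×2, Ace×2, acE×2, ace×2
aaCcee×AaccEe grid (8·8=64): AaCcEe=8 AaCcee=8 AaccEe=8 Aaccee=8 aaCcEe=8 aaCcee=8 aaccEe=8 aaccee=8
AaccEe hits 8/64; gcd=8; 8÷8/64÷8 = 1/8

P(AaccEe) = 1/8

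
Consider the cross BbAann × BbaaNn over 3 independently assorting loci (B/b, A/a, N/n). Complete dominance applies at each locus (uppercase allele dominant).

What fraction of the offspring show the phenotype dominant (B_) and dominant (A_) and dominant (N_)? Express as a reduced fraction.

P(B_ A_ N_) = 3/16

BbAann gametes: BAn×2, Ban×2, bAn×2, ban×2
BbaaNn gametes: BaN×2, Ban×2, baN×2, ban×2
BbAann×BbaaNn grid (8·8=64): BBAaNn=4 BBAann=4 BBaaNn=4 BBaann=4 BbAaNn=8 BbAann=8 BbaaNn=8 Bbaann=8 bbAaNn=4 bbAann=4 bbaaNn=4 bbaann=4
B_ A_ N_ hits 12/64; gcd=4; 12÷4/64÷4 = 3/16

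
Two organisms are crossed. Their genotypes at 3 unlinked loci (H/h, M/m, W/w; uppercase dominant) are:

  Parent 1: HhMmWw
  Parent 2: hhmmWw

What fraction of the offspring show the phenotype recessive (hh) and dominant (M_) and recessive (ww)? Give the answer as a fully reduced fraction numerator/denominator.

HhMmWw gametes: HMW×1, HMw×1, HmW×1, Hmw×1, hMW×1, hMw×1, hmW×1, hmw×1
hhmmWw gametes: hmW×4, hmw×4
HhMmWw×hhmmWw grid (8·8=64): HhMmWW=4 HhMmWw=8 HhMmww=4 HhmmWW=4 HhmmWw=8 Hhmmww=4 hhMmWW=4 hhMmWw=8 hhMmww=4 hhmmWW=4 hhmmWw=8 hhmmww=4
hh M_ ww hits 4/64; gcd=4; 4÷4/64÷4 = 1/16

P(hh M_ ww) = 1/16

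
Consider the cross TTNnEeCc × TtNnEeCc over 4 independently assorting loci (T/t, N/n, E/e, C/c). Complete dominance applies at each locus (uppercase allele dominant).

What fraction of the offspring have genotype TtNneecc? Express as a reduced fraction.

TTNnEeCc gametes: TNEC×2, TNEc×2, TNeC×2, TNec×2, TnEC×2, TnEc×2, TneC×2, Tnec×2
TtNnEeCc gametes: TNEC×1, TNEc×1, TNeC×1, TNec×1, TnEC×1, TnEc×1, TneC×1, Tnec×1, tNEC×1, tNEc×1, tNeC×1, tNec×1, tnEC×1, tnEc×1, tneC×1, tnec×1
TTNnEeCc×TtNnEeCc grid (16·16=256): TTNNEECC=2 TTNNEECc=4 TTNNEEcc=2 TTNNEeCC=4 TTNNEeCc=8 TTNNEecc=4 TTNNeeCC=2 TTNNeeCc=4 TTNNeecc=2 TTNnEECC=4 TTNnEECc=8 TTNnEEcc=4 TTNnEeCC=8 TTNnEeCc=16 TTNnEecc=8 TTNneeCC=4 TTNneeCc=8 TTNneecc=4 TTnnEECC=2 TTnnEECc=4 TTnnEEcc=2 TTnnEeCC=4 TTnnEeCc=8 TTnnEecc=4 TTnneeCC=2 TTnneeCc=4 TTnneecc=2 TtNNEECC=2 TtNNEECc=4 TtNNEEcc=2 TtNNEeCC=4 TtNNEeCc=8 TtNNEecc=4 TtNNeeCC=2 TtNNeeCc=4 TtNNeecc=2 TtNnEECC=4 TtNnEECc=8 TtNnEEcc=4 TtNnEeCC=8 TtNnEeCc=16 TtNnEecc=8 TtNneeCC=4 TtNneeCc=8 TtNneecc=4 TtnnEECC=2 TtnnEECc=4 TtnnEEcc=2 TtnnEeCC=4 TtnnEeCc=8 TtnnEecc=4 TtnneeCC=2 TtnneeCc=4 Ttnneecc=2
TtNneecc hits 4/256; gcd=4; 4÷4/256÷4 = 1/64

P(TtNneecc) = 1/64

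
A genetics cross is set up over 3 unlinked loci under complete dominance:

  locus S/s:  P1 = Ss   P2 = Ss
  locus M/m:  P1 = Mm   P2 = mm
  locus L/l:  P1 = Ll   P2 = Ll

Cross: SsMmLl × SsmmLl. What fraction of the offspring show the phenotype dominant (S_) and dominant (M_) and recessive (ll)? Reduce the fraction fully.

P(S_ M_ ll) = 3/32

SsMmLl gametes: SML×1, SMl×1, SmL×1, Sml×1, sML×1, sMl×1, smL×1, sml×1
SsmmLl gametes: SmL×2, Sml×2, smL×2, sml×2
SsMmLl×SsmmLl grid (8·8=64): SSMmLL=2 SSMmLl=4 SSMmll=2 SSmmLL=2 SSmmLl=4 SSmmll=2 SsMmLL=4 SsMmLl=8 SsMmll=4 SsmmLL=4 SsmmLl=8 Ssmmll=4 ssMmLL=2 ssMmLl=4 ssMmll=2 ssmmLL=2 ssmmLl=4 ssmmll=2
S_ M_ ll hits 6/64; gcd=2; 6÷2/64÷2 = 3/32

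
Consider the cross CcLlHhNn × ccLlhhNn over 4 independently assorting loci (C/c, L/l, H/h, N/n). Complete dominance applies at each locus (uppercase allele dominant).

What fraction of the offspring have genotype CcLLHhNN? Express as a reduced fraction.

CcLlHhNn gametes: CLHN×1, CLHn×1, CLhN×1, CLhn×1, ClHN×1, ClHn×1, ClhN×1, Clhn×1, cLHN×1, cLHn×1, cLhN×1, cLhn×1, clHN×1, clHn×1, clhN×1, clhn×1
ccLlhhNn gametes: cLhN×4, cLhn×4, clhN×4, clhn×4
CcLlHhNn×ccLlhhNn grid (16·16=256): CcLLHhNN=4 CcLLHhNn=8 CcLLHhnn=4 CcLLhhNN=4 CcLLhhNn=8 CcLLhhnn=4 CcLlHhNN=8 CcLlHhNn=16 CcLlHhnn=8 CcLlhhNN=8 CcLlhhNn=16 CcLlhhnn=8 CcllHhNN=4 CcllHhNn=8 CcllHhnn=4 CcllhhNN=4 CcllhhNn=8 Ccllhhnn=4 ccLLHhNN=4 ccLLHhNn=8 ccLLHhnn=4 ccLLhhNN=4 ccLLhhNn=8 ccLLhhnn=4 ccLlHhNN=8 ccLlHhNn=16 ccLlHhnn=8 ccLlhhNN=8 ccLlhhNn=16 ccLlhhnn=8 ccllHhNN=4 ccllHhNn=8 ccllHhnn=4 ccllhhNN=4 ccllhhNn=8 ccllhhnn=4
CcLLHhNN hits 4/256; gcd=4; 4÷4/256÷4 = 1/64

P(CcLLHhNN) = 1/64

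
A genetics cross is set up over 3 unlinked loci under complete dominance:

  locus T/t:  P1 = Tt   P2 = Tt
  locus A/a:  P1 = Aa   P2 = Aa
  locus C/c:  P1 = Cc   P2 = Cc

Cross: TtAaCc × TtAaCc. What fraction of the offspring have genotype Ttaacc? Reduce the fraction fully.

P(Ttaacc) = 1/32

TtAaCc gametes: TAC×1, TAc×1, TaC×1, Tac×1, tAC×1, tAc×1, taC×1, tac×1
TtAaCc gametes: TAC×1, TAc×1, TaC×1, Tac×1, tAC×1, tAc×1, taC×1, tac×1
TtAaCc×TtAaCc grid (8·8=64): TTAACC=1 TTAACc=2 TTAAcc=1 TTAaCC=2 TTAaCc=4 TTAacc=2 TTaaCC=1 TTaaCc=2 TTaacc=1 TtAACC=2 TtAACc=4 TtAAcc=2 TtAaCC=4 TtAaCc=8 TtAacc=4 TtaaCC=2 TtaaCc=4 Ttaacc=2 ttAACC=1 ttAACc=2 ttAAcc=1 ttAaCC=2 ttAaCc=4 ttAacc=2 ttaaCC=1 ttaaCc=2 ttaacc=1
Ttaacc hits 2/64; gcd=2; 2÷2/64÷2 = 1/32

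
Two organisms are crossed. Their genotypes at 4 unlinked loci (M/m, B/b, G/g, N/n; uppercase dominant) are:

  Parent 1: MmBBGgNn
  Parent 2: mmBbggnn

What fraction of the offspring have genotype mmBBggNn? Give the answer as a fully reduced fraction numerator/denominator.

P(mmBBggNn) = 1/16

MmBBGgNn gametes: MBGN×2, MBGn×2, MBgN×2, MBgn×2, mBGN×2, mBGn×2, mBgN×2, mBgn×2
mmBbggnn gametes: mBgn×8, mbgn×8
MmBBGgNn×mmBbggnn grid (16·16=256): MmBBGgNn=16 MmBBGgnn=16 MmBBggNn=16 MmBBggnn=16 MmBbGgNn=16 MmBbGgnn=16 MmBbggNn=16 MmBbggnn=16 mmBBGgNn=16 mmBBGgnn=16 mmBBggNn=16 mmBBggnn=16 mmBbGgNn=16 mmBbGgnn=16 mmBbggNn=16 mmBbggnn=16
mmBBggNn hits 16/256; gcd=16; 16÷16/256÷16 = 1/16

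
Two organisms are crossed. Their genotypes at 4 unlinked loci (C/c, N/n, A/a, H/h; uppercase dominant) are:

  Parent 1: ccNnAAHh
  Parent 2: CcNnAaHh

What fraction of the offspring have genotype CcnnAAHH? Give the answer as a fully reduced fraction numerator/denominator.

ccNnAAHh gametes: cNAH×4, cNAh×4, cnAH×4, cnAh×4
CcNnAaHh gametes: CNAH×1, CNAh×1, CNaH×1, CNah×1, CnAH×1, CnAh×1, CnaH×1, Cnah×1, cNAH×1, cNAh×1, cNaH×1, cNah×1, cnAH×1, cnAh×1, cnaH×1, cnah×1
ccNnAAHh×CcNnAaHh grid (16·16=256): CcNNAAHH=4 CcNNAAHh=8 CcNNAAhh=4 CcNNAaHH=4 CcNNAaHh=8 CcNNAahh=4 CcNnAAHH=8 CcNnAAHh=16 CcNnAAhh=8 CcNnAaHH=8 CcNnAaHh=16 CcNnAahh=8 CcnnAAHH=4 CcnnAAHh=8 CcnnAAhh=4 CcnnAaHH=4 CcnnAaHh=8 CcnnAahh=4 ccNNAAHH=4 ccNNAAHh=8 ccNNAAhh=4 ccNNAaHH=4 ccNNAaHh=8 ccNNAahh=4 ccNnAAHH=8 ccNnAAHh=16 ccNnAAhh=8 ccNnAaHH=8 ccNnAaHh=16 ccNnAahh=8 ccnnAAHH=4 ccnnAAHh=8 ccnnAAhh=4 ccnnAaHH=4 ccnnAaHh=8 ccnnAahh=4
CcnnAAHH hits 4/256; gcd=4; 4÷4/256÷4 = 1/64

P(CcnnAAHH) = 1/64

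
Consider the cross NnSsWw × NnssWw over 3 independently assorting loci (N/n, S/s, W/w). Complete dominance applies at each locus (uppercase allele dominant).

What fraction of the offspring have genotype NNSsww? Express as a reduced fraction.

P(NNSsww) = 1/32

NnSsWw gametes: NSW×1, NSw×1, NsW×1, Nsw×1, nSW×1, nSw×1, nsW×1, nsw×1
NnssWw gametes: NsW×2, Nsw×2, nsW×2, nsw×2
NnSsWw×NnssWw grid (8·8=64): NNSsWW=2 NNSsWw=4 NNSsww=2 NNssWW=2 NNssWw=4 NNssww=2 NnSsWW=4 NnSsWw=8 NnSsww=4 NnssWW=4 NnssWw=8 Nnssww=4 nnSsWW=2 nnSsWw=4 nnSsww=2 nnssWW=2 nnssWw=4 nnssww=2
NNSsww hits 2/64; gcd=2; 2÷2/64÷2 = 1/32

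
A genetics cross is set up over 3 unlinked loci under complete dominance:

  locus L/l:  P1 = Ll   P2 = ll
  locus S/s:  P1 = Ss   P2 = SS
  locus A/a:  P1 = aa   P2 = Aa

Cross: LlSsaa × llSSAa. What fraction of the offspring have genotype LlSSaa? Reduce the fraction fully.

LlSsaa gametes: LSa×2, Lsa×2, lSa×2, lsa×2
llSSAa gametes: lSA×4, lSa×4
LlSsaa×llSSAa grid (8·8=64): LlSSAa=8 LlSSaa=8 LlSsAa=8 LlSsaa=8 llSSAa=8 llSSaa=8 llSsAa=8 llSsaa=8
LlSSaa hits 8/64; gcd=8; 8÷8/64÷8 = 1/8

P(LlSSaa) = 1/8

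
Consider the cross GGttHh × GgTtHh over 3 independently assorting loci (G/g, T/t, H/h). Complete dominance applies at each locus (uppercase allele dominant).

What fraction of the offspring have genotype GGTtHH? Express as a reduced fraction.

P(GGTtHH) = 1/16

GGttHh gametes: GtH×4, Gth×4
GgTtHh gametes: GTH×1, GTh×1, GtH×1, Gth×1, gTH×1, gTh×1, gtH×1, gth×1
GGttHh×GgTtHh grid (8·8=64): GGTtHH=4 GGTtHh=8 GGTthh=4 GGttHH=4 GGttHh=8 GGtthh=4 GgTtHH=4 GgTtHh=8 GgTthh=4 GgttHH=4 GgttHh=8 Ggtthh=4
GGTtHH hits 4/64; gcd=4; 4÷4/64÷4 = 1/16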